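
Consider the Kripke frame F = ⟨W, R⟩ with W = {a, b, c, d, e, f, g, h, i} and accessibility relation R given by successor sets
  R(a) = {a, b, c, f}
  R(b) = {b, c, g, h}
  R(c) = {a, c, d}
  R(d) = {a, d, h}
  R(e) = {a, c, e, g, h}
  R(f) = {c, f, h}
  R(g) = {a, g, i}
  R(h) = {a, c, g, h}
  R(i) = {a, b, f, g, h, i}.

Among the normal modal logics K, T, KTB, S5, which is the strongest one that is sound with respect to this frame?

Reflexive (axiom T): yes — every world is R-related to itself.
Symmetric (axiom B): no — a R b but not b R a.
Euclidean (axiom 5): no — a R b and a R f, but not b R f.
So F validates K, T; KTB would additionally require R to be symmetric. The strongest is T.

T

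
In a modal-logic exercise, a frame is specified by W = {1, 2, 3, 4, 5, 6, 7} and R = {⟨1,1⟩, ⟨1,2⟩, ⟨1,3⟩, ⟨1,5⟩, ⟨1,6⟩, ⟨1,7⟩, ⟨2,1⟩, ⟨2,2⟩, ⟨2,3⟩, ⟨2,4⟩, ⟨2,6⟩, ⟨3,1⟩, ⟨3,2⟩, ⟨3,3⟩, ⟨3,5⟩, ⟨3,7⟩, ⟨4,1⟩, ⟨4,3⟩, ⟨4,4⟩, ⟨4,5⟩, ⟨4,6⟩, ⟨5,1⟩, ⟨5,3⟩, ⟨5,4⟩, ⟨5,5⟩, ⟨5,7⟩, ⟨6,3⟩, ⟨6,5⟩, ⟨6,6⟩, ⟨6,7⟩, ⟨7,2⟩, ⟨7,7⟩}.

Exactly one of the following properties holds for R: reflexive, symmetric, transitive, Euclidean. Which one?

reflexive

Reflexive: yes — every world is R-related to itself.
Symmetric: no — 1 R 6 but not 6 R 1.
Transitive: no — 1 R 2 and 2 R 4, but not 1 R 4.
Euclidean: no — 1 R 2 and 1 R 5, but not 2 R 5.
Only reflexive holds.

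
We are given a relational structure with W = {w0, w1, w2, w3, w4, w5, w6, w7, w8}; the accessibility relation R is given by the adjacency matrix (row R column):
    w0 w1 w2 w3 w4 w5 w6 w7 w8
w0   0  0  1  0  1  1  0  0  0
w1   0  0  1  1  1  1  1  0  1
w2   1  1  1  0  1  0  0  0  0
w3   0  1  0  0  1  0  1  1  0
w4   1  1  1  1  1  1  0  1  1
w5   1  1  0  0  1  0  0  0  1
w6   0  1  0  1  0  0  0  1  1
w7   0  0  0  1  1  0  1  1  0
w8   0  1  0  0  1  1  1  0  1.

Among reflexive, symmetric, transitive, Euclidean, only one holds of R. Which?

symmetric

Reflexive: no — w0 is not related to itself.
Symmetric: yes — every pair in R has its reverse in R.
Transitive: no — w0 R w2 and w2 R w1, but not w0 R w1.
Euclidean: no — w0 R w2 and w0 R w5, but not w2 R w5.
Only symmetric holds.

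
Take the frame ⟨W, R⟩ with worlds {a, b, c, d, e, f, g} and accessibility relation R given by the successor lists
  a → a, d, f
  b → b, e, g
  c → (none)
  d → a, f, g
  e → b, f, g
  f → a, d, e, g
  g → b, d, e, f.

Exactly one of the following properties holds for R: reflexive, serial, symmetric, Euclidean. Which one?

Reflexive: no — c is not related to itself.
Serial: no — c has no R-successor.
Symmetric: yes — every pair in R has its reverse in R.
Euclidean: no — d R a and d R g, but not a R g.
Only symmetric holds.

symmetric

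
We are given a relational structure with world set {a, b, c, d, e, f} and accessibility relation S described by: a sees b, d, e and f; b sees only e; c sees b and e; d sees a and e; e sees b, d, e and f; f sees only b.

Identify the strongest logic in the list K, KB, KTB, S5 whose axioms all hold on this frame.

Symmetric (axiom B): no — a S b but not b S a.
Reflexive (axiom T): no — a is not related to itself.
Euclidean (axiom 5): no — a S b and a S d, but not b S d.
So F validates K; KB would additionally require S to be symmetric. The strongest is K.

K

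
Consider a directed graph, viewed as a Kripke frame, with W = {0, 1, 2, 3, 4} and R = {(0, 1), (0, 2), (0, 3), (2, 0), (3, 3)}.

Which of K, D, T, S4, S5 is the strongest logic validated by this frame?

Serial (axiom D): no — 1 has no R-successor.
Reflexive (axiom T): no — 0 is not related to itself.
Transitive (axiom 4): no — 2 R 0 and 0 R 1, but not 2 R 1.
Euclidean (axiom 5): no — 0 R 1 and 0 R 2, but not 1 R 2.
So F validates K; D would additionally require R to be serial. The strongest is K.

K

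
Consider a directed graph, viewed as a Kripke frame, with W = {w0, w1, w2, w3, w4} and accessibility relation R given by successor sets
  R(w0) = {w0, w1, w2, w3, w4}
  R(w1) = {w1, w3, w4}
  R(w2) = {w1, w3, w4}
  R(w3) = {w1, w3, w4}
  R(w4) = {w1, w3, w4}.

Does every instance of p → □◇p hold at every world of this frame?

No

The schema B characterises exactly the symmetric frames.
Symmetric: no — w0 R w1 but not w1 R w0.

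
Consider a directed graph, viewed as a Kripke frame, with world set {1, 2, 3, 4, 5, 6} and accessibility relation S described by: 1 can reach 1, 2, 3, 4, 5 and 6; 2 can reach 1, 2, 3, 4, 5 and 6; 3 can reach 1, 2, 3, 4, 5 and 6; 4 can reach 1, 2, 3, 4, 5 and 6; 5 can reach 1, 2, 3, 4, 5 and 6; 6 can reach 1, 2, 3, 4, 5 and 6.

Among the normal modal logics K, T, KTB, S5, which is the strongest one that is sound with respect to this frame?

S5

Reflexive (axiom T): yes — every world is S-related to itself.
Symmetric (axiom B): yes — every pair in S has its reverse in S.
Euclidean (axiom 5): yes — any two successors of a common world are S-related.
So F validates K, T, KTB, S5. The strongest is S5.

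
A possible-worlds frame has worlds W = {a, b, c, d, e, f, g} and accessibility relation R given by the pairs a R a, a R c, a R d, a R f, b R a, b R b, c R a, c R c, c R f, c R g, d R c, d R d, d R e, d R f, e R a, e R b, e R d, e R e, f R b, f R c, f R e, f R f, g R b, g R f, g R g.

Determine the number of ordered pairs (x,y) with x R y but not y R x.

Enumerating: (a,d), (a,f), (b,a), (c,g), (d,c), (d,f), (e,a), (e,b), (f,b), (f,e), (g,b), (g,f).

12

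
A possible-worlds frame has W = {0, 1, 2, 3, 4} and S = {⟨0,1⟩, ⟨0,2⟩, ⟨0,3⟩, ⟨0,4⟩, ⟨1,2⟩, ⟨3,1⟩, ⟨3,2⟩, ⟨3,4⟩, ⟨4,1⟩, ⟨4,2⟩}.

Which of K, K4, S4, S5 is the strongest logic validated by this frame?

K4

Transitive (axiom 4): yes — every two-step S-path is closed by a direct edge.
Reflexive (axiom T): no — 0 is not related to itself.
Euclidean (axiom 5): no — 0 S 1 and 0 S 3, but not 1 S 3.
So F validates K, K4; S4 would additionally require S to be reflexive. The strongest is K4.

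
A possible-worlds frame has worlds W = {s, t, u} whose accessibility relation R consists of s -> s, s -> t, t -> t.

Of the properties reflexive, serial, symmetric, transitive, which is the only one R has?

transitive

Reflexive: no — u is not related to itself.
Serial: no — u has no R-successor.
Symmetric: no — s R t but not t R s.
Transitive: yes — every two-step R-path is closed by a direct edge.
Only transitive holds.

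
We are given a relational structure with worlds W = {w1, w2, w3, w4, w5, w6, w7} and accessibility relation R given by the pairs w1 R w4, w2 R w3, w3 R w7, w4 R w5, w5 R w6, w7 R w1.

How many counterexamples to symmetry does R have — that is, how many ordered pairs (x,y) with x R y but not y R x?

6

Enumerating: (w1,w4), (w2,w3), (w3,w7), (w4,w5), (w5,w6), (w7,w1).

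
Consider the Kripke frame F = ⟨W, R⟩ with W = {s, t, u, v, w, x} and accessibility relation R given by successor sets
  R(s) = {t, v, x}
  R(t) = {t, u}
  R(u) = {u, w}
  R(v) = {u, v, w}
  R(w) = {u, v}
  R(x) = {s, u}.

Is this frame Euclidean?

No

Euclidean: no — s R t and s R v, but not t R v.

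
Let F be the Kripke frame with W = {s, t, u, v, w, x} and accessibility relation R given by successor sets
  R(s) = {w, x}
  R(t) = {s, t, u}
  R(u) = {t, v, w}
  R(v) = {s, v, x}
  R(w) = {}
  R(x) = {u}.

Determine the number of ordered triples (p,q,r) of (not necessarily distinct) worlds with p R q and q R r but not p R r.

Enumerating: (s,x,u), (t,s,w), (t,s,x), (t,u,v), (t,u,w), (u,t,s), (u,t,u), (u,v,s), (u,v,x), (v,s,w), (v,x,u), (x,u,t), (x,u,v), (x,u,w).

14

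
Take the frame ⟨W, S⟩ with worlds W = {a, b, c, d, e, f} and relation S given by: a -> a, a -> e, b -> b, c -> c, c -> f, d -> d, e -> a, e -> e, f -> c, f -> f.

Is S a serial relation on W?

Serial: yes — every world has a successor (e.g. a S a).

Yes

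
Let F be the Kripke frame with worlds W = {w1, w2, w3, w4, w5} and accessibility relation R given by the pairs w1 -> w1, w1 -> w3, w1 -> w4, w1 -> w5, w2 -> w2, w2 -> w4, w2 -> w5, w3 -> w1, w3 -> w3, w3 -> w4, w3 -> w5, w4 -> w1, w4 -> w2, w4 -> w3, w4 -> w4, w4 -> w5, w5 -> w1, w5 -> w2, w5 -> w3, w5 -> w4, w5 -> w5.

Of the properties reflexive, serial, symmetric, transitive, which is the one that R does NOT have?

transitive

Reflexive: yes — every world is R-related to itself.
Serial: yes — every world has a successor (e.g. w1 R w1).
Symmetric: yes — every pair in R has its reverse in R.
Transitive: no — w1 R w4 and w4 R w2, but not w1 R w2.
Only transitive fails.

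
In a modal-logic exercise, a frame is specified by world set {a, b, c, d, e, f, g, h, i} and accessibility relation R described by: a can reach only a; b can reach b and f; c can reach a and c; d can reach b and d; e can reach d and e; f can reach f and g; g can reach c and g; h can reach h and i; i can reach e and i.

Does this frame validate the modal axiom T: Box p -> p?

Yes

Axiom T corresponds to the accessibility relation being reflexive.
Reflexive: yes — every world is R-related to itself.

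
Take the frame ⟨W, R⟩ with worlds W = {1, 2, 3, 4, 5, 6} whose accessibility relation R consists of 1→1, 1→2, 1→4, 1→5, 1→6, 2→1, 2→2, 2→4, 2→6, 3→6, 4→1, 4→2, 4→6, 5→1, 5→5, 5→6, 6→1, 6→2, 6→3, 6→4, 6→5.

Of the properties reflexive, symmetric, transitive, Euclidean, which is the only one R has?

Reflexive: no — 3 is not related to itself.
Symmetric: yes — every pair in R has its reverse in R.
Transitive: no — 1 R 6 and 6 R 3, but not 1 R 3.
Euclidean: no — 1 R 2 and 1 R 5, but not 2 R 5.
Only symmetric holds.

symmetric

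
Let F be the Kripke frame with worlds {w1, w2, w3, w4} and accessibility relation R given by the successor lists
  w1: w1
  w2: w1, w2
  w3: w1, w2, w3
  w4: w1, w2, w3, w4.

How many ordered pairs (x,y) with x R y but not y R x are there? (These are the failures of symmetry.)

Enumerating: (w2,w1), (w3,w1), (w3,w2), (w4,w1), (w4,w2), (w4,w3).

6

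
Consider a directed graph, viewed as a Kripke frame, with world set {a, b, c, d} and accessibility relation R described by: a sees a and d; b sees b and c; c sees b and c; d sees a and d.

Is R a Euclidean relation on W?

Euclidean: yes — any two successors of a common world are R-related.

Yes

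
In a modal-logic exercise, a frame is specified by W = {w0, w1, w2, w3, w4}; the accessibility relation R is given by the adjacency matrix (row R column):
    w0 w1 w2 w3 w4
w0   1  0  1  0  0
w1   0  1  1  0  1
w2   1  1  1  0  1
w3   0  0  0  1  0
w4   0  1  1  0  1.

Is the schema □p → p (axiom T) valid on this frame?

Yes

Axiom T corresponds to the accessibility relation being reflexive.
Reflexive: yes — every world is R-related to itself.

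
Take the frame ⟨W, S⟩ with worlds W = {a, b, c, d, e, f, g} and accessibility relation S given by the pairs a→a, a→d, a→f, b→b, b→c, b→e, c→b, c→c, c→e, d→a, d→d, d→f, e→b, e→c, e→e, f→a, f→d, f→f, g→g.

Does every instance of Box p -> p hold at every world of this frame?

The schema T characterises exactly the reflexive frames.
Reflexive: yes — every world is S-related to itself.

Yes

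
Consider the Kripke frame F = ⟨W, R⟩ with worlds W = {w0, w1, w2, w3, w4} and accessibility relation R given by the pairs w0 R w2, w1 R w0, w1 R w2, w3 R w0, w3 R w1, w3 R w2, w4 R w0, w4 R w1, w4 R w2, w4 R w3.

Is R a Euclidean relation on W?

Euclidean: no — w1 R w2 and w1 R w0, but not w2 R w0.

No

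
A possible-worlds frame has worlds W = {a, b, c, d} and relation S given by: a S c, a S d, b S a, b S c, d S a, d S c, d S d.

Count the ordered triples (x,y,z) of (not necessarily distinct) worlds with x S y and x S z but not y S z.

Enumerating: (a,c,c), (a,c,d), (b,a,a), (b,c,a), (b,c,c), (d,a,a), (d,c,a), (d,c,c), (d,c,d).

9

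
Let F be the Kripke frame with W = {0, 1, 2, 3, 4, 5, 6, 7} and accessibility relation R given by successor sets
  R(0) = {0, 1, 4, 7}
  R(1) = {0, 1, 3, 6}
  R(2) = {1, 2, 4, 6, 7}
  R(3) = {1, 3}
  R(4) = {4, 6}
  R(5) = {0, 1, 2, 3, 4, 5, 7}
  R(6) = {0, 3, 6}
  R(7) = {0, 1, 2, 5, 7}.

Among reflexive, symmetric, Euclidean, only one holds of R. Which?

reflexive

Reflexive: yes — every world is R-related to itself.
Symmetric: no — 0 R 4 but not 4 R 0.
Euclidean: no — 0 R 1 and 0 R 4, but not 1 R 4.
Only reflexive holds.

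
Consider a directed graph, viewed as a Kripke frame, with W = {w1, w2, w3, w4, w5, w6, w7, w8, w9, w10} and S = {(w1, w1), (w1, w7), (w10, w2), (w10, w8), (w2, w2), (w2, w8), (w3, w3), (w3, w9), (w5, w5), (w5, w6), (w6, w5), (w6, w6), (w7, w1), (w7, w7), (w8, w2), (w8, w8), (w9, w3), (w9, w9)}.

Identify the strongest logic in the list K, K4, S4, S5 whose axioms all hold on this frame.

Transitive (axiom 4): yes — every two-step S-path is closed by a direct edge.
Reflexive (axiom T): no — w4 is not related to itself.
Euclidean (axiom 5): yes — any two successors of a common world are S-related.
So F validates K, K4; S4 would additionally require S to be reflexive. The strongest is K4.

K4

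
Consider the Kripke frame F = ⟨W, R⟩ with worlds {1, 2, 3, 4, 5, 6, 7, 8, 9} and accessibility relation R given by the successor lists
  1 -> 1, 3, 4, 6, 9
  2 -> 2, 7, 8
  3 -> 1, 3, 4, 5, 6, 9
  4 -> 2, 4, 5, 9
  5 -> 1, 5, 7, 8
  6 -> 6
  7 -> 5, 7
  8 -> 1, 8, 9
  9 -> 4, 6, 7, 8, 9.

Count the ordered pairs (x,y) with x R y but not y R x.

16

Enumerating: (1,4), (1,6), (1,9), (2,7), (2,8), (3,4), (3,5), (3,6), (3,9), (4,2), (4,5), (5,1), (5,8), (8,1), (9,6), (9,7).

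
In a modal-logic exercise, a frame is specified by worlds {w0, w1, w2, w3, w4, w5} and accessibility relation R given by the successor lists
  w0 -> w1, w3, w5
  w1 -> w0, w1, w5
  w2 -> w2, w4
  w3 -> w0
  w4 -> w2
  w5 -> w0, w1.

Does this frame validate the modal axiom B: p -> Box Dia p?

The schema B characterises exactly the symmetric frames.
Symmetric: yes — every pair in R has its reverse in R.

Yes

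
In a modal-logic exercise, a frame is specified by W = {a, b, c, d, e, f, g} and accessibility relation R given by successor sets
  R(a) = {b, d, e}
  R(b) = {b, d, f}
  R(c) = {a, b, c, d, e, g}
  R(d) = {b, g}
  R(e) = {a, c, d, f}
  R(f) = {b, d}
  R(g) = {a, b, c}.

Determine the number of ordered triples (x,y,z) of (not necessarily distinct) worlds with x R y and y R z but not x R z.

Enumerating: (a,b,f), (a,d,g), (a,e,a), (a,e,c), (a,e,f), (b,d,g), (c,b,f), (c,e,f), (d,b,d), (d,b,f), (d,g,a), (d,g,c), … and 17 more.
Total: 29.

29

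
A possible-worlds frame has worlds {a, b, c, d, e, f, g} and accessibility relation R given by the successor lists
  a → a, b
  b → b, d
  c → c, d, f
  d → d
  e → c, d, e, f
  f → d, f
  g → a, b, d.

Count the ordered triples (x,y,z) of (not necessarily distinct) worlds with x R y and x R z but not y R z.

Enumerating: (a,b,a), (b,d,b), (c,d,c), (c,d,f), (c,f,c), (e,c,e), (e,d,c), (e,d,e), (e,d,f), (e,f,c), (e,f,e), (f,d,f), (g,a,d), (g,b,a), (g,d,a), (g,d,b).

16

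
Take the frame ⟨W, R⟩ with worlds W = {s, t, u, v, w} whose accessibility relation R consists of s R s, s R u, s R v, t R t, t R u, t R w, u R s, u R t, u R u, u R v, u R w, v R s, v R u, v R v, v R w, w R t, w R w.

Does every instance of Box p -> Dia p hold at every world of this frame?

Yes

The schema D characterises exactly the serial frames.
Serial: yes — every world has a successor (e.g. s R s).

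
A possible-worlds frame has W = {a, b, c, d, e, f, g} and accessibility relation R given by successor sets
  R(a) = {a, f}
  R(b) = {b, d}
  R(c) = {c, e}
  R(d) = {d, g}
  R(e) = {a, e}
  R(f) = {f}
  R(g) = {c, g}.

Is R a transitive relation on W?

Transitive: no — b R d and d R g, but not b R g.

No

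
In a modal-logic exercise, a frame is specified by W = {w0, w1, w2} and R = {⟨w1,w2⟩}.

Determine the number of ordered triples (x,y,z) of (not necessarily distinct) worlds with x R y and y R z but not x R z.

R is transitive; there are no such tuples.

0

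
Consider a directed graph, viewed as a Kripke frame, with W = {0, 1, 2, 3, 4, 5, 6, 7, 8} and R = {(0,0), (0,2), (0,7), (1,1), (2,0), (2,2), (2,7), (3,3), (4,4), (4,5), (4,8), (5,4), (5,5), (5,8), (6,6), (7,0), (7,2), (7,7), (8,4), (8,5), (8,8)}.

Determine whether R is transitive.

Yes

Transitive: yes — every two-step R-path is closed by a direct edge.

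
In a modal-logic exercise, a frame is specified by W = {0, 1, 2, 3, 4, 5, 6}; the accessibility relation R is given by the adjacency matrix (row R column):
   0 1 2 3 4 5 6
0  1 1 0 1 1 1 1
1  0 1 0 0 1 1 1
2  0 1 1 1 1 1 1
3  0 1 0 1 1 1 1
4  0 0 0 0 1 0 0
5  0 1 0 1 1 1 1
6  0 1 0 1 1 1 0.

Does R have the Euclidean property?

Euclidean: no — 0 R 1 and 0 R 3, but not 1 R 3.

No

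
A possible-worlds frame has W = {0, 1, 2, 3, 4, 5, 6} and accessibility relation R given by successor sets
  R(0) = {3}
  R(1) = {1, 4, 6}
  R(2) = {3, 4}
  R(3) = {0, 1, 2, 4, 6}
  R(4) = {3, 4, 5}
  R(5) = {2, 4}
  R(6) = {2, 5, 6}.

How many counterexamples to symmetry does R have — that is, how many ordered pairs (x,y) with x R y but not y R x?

Enumerating: (1,4), (1,6), (2,4), (3,1), (3,6), (5,2), (6,2), (6,5).

8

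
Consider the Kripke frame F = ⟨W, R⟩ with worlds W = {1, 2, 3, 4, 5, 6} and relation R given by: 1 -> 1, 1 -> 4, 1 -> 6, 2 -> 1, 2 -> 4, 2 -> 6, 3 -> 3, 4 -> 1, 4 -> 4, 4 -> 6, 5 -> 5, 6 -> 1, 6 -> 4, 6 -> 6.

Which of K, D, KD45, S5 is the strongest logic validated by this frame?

KD45

Serial (axiom D): yes — every world has a successor (e.g. 1 R 1).
Euclidean (axiom 5): yes — any two successors of a common world are R-related.
Transitive (axiom 4): yes — every two-step R-path is closed by a direct edge.
Reflexive (axiom T): no — 2 is not related to itself.
So F validates K, D, KD45; S5 would additionally require R to be reflexive. The strongest is KD45.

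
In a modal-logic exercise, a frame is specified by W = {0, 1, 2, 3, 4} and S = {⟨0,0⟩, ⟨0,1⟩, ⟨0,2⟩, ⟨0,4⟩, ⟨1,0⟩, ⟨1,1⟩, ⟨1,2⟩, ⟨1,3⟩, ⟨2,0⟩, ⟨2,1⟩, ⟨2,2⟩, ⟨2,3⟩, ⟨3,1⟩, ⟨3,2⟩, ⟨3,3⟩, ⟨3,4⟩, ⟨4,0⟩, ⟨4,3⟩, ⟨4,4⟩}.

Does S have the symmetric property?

Symmetric: yes — every pair in S has its reverse in S.

Yes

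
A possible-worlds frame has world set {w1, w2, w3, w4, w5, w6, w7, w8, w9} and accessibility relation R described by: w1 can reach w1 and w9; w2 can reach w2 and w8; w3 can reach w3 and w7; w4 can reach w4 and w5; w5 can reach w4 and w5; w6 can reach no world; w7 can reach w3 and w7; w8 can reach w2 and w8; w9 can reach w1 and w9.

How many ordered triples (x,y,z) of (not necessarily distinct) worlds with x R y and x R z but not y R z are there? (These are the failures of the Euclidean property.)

0

R is Euclidean; there are no such tuples.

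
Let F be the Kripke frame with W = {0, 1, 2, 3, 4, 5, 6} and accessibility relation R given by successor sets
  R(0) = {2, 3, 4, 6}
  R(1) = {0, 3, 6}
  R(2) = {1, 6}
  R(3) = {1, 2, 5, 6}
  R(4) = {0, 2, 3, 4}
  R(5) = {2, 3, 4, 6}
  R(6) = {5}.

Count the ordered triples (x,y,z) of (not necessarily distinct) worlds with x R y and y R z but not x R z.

Enumerating: (0,2,1), (0,3,1), (0,3,5), (0,4,0), (0,6,5), (1,0,2), (1,0,4), (1,3,1), (1,3,2), (1,3,5), (1,6,5), (2,1,0), … and 21 more.
Total: 33.

33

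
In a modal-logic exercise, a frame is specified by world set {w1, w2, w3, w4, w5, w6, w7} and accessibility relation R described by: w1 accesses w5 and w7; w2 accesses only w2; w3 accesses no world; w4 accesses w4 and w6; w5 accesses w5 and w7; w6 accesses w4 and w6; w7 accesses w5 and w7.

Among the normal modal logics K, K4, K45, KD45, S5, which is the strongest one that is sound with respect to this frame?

Transitive (axiom 4): yes — every two-step R-path is closed by a direct edge.
Euclidean (axiom 5): yes — any two successors of a common world are R-related.
Serial (axiom D): no — w3 has no R-successor.
Reflexive (axiom T): no — w1 is not related to itself.
So F validates K, K4, K45; KD45 would additionally require R to be serial. The strongest is K45.

K45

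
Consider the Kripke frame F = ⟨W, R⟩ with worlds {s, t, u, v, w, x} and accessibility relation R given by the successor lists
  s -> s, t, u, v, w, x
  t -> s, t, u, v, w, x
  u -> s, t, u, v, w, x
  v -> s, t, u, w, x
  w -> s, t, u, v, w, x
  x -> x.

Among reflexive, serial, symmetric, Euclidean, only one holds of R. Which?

serial

Reflexive: no — v is not related to itself.
Serial: yes — every world has a successor (e.g. s R s).
Symmetric: no — s R x but not x R s.
Euclidean: no — s R x and s R t, but not x R t.
Only serial holds.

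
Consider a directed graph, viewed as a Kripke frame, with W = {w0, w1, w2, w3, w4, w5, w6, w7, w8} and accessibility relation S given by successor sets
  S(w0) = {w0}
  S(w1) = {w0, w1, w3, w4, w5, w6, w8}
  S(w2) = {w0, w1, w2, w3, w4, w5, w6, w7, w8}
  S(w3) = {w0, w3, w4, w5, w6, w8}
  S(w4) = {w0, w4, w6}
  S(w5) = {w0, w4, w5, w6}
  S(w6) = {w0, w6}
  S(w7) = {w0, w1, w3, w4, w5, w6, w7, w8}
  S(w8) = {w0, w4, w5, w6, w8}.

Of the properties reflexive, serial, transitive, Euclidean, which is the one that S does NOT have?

Reflexive: yes — every world is S-related to itself.
Serial: yes — every world has a successor (e.g. w0 S w0).
Transitive: yes — every two-step S-path is closed by a direct edge.
Euclidean: no — w1 S w0 and w1 S w3, but not w0 S w3.
Only Euclidean fails.

Euclidean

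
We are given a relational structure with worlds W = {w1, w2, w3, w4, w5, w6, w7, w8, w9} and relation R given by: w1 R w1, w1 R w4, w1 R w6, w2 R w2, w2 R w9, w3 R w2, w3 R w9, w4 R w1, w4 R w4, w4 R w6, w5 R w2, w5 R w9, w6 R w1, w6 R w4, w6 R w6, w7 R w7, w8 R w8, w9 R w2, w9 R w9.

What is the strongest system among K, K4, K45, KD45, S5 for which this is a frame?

Transitive (axiom 4): yes — every two-step R-path is closed by a direct edge.
Euclidean (axiom 5): yes — any two successors of a common world are R-related.
Serial (axiom D): yes — every world has a successor (e.g. w1 R w1).
Reflexive (axiom T): no — w3 is not related to itself.
So F validates K, K4, K45, KD45; S5 would additionally require R to be reflexive. The strongest is KD45.

KD45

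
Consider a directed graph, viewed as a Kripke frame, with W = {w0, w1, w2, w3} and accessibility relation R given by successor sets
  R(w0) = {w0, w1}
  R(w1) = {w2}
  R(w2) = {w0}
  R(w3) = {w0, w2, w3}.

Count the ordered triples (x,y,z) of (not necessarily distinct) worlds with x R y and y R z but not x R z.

4

Enumerating: (w0,w1,w2), (w1,w2,w0), (w2,w0,w1), (w3,w0,w1).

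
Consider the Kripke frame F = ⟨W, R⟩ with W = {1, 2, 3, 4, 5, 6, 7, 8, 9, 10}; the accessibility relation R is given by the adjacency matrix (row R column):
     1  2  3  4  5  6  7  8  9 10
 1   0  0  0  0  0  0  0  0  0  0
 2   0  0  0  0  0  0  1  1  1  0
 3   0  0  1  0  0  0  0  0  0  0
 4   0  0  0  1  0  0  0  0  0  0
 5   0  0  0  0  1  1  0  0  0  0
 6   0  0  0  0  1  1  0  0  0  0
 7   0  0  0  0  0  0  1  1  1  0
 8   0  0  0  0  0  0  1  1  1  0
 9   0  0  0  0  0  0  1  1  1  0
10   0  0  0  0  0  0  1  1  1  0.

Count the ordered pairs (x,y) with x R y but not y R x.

Enumerating: (10,7), (10,8), (10,9), (2,7), (2,8), (2,9).

6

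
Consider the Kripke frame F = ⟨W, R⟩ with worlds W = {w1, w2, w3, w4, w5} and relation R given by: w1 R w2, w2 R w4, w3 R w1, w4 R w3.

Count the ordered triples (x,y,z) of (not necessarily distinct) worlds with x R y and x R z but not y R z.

Enumerating: (w1,w2,w2), (w2,w4,w4), (w3,w1,w1), (w4,w3,w3).

4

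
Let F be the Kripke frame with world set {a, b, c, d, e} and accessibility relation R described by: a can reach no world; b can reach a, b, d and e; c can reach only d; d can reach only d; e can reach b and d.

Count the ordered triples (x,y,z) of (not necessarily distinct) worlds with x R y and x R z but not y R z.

10

Enumerating: (b,a,a), (b,a,b), (b,a,d), (b,a,e), (b,d,a), (b,d,b), (b,d,e), (b,e,a), (b,e,e), (e,d,b).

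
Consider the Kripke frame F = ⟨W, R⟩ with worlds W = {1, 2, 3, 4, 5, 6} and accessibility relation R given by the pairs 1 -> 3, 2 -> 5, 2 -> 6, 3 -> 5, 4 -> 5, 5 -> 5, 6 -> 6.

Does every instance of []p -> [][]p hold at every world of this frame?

No

By correspondence theory, 4 is valid on a frame iff R is transitive.
Transitive: no — 1 R 3 and 3 R 5, but not 1 R 5.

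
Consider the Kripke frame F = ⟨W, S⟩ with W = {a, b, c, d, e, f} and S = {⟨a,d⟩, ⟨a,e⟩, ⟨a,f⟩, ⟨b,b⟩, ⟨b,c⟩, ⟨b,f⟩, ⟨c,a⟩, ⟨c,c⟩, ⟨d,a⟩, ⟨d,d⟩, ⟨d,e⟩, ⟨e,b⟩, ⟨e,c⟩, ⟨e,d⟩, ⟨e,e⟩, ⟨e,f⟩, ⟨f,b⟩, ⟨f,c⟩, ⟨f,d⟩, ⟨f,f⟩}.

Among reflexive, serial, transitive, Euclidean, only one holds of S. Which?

serial

Reflexive: no — a is not related to itself.
Serial: yes — every world has a successor (e.g. a S d).
Transitive: no — a S e and e S b, but not a S b.
Euclidean: no — a S d and a S f, but not d S f.
Only serial holds.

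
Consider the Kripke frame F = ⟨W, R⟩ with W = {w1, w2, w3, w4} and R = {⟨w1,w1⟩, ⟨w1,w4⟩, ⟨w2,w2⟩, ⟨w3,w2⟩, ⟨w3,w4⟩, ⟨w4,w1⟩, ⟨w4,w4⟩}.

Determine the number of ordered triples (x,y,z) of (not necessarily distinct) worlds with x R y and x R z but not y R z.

2

Enumerating: (w3,w2,w4), (w3,w4,w2).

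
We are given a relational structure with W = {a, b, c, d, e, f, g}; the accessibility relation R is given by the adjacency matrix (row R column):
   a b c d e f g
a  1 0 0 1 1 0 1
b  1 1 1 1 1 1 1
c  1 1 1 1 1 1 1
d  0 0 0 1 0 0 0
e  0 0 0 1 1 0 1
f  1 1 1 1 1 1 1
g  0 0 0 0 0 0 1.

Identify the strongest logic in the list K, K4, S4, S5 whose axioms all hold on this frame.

S4

Transitive (axiom 4): yes — every two-step R-path is closed by a direct edge.
Reflexive (axiom T): yes — every world is R-related to itself.
Euclidean (axiom 5): no — a R d and a R e, but not d R e.
So F validates K, K4, S4; S5 would additionally require R to be Euclidean. The strongest is S4.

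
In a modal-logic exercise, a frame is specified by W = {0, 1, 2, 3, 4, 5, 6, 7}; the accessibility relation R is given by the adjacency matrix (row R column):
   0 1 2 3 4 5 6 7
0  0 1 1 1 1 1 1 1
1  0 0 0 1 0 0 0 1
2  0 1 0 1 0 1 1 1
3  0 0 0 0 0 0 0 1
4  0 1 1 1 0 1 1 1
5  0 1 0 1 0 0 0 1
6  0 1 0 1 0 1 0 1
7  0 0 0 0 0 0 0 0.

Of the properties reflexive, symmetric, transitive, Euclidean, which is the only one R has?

Reflexive: no — 0 is not related to itself.
Symmetric: no — 0 R 1 but not 1 R 0.
Transitive: yes — every two-step R-path is closed by a direct edge.
Euclidean: no — 0 R 1 and 0 R 2, but not 1 R 2.
Only transitive holds.

transitive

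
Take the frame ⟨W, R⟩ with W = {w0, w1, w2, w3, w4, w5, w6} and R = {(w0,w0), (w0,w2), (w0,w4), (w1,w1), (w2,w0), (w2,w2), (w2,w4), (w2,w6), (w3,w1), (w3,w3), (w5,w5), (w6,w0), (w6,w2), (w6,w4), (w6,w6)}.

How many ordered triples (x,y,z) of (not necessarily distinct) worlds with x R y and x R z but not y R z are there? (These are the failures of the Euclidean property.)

Enumerating: (w0,w4,w0), (w0,w4,w2), (w0,w4,w4), (w2,w0,w6), (w2,w4,w0), (w2,w4,w2), (w2,w4,w4), (w2,w4,w6), (w3,w1,w3), (w6,w0,w6), (w6,w4,w0), (w6,w4,w2), (w6,w4,w4), (w6,w4,w6).

14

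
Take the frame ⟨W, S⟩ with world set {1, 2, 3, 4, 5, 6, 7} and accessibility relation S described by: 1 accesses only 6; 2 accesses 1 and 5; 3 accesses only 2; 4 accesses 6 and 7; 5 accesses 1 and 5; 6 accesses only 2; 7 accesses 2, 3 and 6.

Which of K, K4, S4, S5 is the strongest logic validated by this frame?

K

Transitive (axiom 4): no — 1 S 6 and 6 S 2, but not 1 S 2.
Reflexive (axiom T): no — 1 is not related to itself.
Euclidean (axiom 5): no — 2 S 1 and 2 S 5, but not 1 S 5.
So F validates K; K4 would additionally require S to be transitive. The strongest is K.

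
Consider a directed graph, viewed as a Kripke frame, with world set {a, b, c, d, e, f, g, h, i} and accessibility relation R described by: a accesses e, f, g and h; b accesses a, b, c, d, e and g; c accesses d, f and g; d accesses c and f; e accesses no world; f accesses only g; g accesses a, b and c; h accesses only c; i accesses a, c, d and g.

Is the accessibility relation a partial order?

No

Reflexive: no — a is not related to itself.
Transitive: no — a R g and g R b, but not a R b.
Antisymmetric: no — a R g and g R a with a ≠ g.
So R is not a partial order.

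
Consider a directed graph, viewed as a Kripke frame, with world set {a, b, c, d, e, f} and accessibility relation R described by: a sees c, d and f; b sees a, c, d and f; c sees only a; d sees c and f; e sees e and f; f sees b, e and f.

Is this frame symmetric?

No

Symmetric: no — a R d but not d R a.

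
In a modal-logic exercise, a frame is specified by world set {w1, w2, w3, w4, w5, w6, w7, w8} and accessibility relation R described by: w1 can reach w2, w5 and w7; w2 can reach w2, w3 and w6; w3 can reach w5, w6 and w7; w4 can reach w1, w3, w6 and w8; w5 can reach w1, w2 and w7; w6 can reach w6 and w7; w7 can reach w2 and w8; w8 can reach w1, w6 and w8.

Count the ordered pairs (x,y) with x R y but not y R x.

Enumerating: (w1,w2), (w1,w7), (w2,w3), (w2,w6), (w3,w5), (w3,w6), (w3,w7), (w4,w1), (w4,w3), (w4,w6), (w4,w8), (w5,w2), (w5,w7), (w6,w7), (w7,w2), (w7,w8), (w8,w1), (w8,w6).

18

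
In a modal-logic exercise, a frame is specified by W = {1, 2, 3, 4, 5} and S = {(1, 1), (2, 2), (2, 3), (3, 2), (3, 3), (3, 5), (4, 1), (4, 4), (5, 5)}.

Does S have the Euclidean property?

Euclidean: no — 3 S 2 and 3 S 5, but not 2 S 5.

No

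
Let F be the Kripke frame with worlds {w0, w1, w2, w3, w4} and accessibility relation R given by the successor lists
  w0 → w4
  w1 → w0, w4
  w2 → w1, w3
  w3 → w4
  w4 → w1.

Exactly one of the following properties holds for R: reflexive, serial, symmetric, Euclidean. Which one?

serial

Reflexive: no — w0 is not related to itself.
Serial: yes — every world has a successor (e.g. w0 R w4).
Symmetric: no — w0 R w4 but not w4 R w0.
Euclidean: no — w1 R w4 and w1 R w0, but not w4 R w0.
Only serial holds.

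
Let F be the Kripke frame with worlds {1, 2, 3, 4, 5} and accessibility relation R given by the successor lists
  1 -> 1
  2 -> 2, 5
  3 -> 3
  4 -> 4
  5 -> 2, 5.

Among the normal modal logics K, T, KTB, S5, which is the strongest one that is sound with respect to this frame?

Reflexive (axiom T): yes — every world is R-related to itself.
Symmetric (axiom B): yes — every pair in R has its reverse in R.
Euclidean (axiom 5): yes — any two successors of a common world are R-related.
So F validates K, T, KTB, S5. The strongest is S5.

S5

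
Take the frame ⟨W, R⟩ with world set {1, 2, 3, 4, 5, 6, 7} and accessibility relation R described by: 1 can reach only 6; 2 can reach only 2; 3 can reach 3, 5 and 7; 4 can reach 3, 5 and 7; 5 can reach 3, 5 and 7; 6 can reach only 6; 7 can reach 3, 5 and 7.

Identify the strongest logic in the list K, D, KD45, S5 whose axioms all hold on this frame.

Serial (axiom D): yes — every world has a successor (e.g. 1 R 6).
Euclidean (axiom 5): yes — any two successors of a common world are R-related.
Transitive (axiom 4): yes — every two-step R-path is closed by a direct edge.
Reflexive (axiom T): no — 1 is not related to itself.
So F validates K, D, KD45; S5 would additionally require R to be reflexive. The strongest is KD45.

KD45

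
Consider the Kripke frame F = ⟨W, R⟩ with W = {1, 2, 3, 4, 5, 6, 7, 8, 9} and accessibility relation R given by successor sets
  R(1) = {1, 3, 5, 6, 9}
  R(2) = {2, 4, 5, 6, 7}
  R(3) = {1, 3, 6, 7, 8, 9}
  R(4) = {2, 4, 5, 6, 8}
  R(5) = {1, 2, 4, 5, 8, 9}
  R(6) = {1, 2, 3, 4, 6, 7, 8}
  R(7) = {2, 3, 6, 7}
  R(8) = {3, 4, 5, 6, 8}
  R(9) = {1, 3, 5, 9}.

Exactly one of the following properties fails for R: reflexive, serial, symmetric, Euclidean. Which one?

Reflexive: yes — every world is R-related to itself.
Serial: yes — every world has a successor (e.g. 1 R 1).
Symmetric: yes — every pair in R has its reverse in R.
Euclidean: no — 1 R 3 and 1 R 5, but not 3 R 5.
Only Euclidean fails.

Euclidean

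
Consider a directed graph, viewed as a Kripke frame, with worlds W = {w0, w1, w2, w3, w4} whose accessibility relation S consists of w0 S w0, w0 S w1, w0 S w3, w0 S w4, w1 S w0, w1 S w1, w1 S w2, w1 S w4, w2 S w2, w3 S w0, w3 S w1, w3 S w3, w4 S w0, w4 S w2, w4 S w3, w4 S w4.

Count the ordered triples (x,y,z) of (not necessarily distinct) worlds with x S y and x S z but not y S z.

15

Enumerating: (w0,w1,w3), (w0,w3,w4), (w0,w4,w1), (w1,w0,w2), (w1,w2,w0), (w1,w2,w1), (w1,w2,w4), (w1,w4,w1), (w3,w1,w3), (w4,w0,w2), (w4,w2,w0), (w4,w2,w3), (w4,w2,w4), (w4,w3,w2), (w4,w3,w4).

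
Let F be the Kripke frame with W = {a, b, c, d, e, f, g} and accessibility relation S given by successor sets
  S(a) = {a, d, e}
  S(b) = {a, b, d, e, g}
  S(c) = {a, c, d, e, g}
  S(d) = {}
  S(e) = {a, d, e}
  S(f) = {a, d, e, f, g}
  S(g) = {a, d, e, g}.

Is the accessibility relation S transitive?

Transitive: yes — every two-step S-path is closed by a direct edge.

Yes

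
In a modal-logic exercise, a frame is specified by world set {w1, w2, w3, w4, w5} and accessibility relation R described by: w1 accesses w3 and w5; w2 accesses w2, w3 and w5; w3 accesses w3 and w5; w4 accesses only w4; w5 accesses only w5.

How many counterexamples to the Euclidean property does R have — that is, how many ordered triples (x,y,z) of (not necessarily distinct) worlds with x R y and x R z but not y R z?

5

Enumerating: (w1,w5,w3), (w2,w3,w2), (w2,w5,w2), (w2,w5,w3), (w3,w5,w3).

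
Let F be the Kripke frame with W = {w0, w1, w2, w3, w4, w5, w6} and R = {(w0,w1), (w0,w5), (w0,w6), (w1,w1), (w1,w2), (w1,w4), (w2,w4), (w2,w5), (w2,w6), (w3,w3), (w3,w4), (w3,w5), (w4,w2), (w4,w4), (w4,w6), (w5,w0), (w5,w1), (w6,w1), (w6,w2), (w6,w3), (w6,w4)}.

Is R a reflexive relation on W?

Reflexive: no — w0 is not related to itself.

No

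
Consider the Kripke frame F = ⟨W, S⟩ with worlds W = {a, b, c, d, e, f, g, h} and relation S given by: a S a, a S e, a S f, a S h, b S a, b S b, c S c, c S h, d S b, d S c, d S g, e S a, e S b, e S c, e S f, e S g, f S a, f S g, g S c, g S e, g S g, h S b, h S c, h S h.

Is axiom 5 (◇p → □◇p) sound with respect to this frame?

By correspondence theory, 5 is valid on a frame iff S is Euclidean.
Euclidean: no — a S e and a S h, but not e S h.

No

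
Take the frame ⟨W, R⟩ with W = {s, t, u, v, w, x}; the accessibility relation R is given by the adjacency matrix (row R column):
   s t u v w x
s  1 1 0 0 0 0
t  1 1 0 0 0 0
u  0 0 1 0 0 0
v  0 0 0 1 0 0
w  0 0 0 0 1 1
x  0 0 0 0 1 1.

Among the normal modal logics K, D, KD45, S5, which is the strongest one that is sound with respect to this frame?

S5

Serial (axiom D): yes — every world has a successor (e.g. s R s).
Euclidean (axiom 5): yes — any two successors of a common world are R-related.
Transitive (axiom 4): yes — every two-step R-path is closed by a direct edge.
Reflexive (axiom T): yes — every world is R-related to itself.
So F validates K, D, KD45, S5. The strongest is S5.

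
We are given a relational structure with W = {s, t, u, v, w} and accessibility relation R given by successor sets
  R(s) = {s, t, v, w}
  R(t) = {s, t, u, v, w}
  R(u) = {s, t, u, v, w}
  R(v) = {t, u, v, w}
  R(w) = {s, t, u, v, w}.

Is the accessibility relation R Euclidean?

No

Euclidean: no — t R s and t R u, but not s R u.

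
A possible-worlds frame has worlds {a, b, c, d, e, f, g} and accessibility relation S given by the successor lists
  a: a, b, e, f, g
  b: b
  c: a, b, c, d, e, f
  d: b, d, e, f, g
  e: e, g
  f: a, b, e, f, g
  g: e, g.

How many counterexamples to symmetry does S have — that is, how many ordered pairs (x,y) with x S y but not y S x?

Enumerating: (a,b), (a,e), (a,g), (c,a), (c,b), (c,d), (c,e), (c,f), (d,b), (d,e), (d,f), (d,g), (f,b), (f,e), (f,g).

15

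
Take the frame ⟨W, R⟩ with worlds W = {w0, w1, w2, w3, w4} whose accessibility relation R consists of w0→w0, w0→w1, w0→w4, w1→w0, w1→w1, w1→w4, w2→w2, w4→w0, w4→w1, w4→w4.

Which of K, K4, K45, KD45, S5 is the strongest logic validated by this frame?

Transitive (axiom 4): yes — every two-step R-path is closed by a direct edge.
Euclidean (axiom 5): yes — any two successors of a common world are R-related.
Serial (axiom D): no — w3 has no R-successor.
Reflexive (axiom T): no — w3 is not related to itself.
So F validates K, K4, K45; KD45 would additionally require R to be serial. The strongest is K45.

K45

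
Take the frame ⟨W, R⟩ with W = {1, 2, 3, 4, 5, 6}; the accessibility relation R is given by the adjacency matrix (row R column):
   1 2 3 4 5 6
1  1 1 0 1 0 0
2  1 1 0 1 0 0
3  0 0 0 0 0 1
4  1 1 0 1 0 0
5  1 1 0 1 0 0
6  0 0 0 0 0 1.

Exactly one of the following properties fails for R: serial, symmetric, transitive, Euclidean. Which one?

symmetric

Serial: yes — every world has a successor (e.g. 1 R 1).
Symmetric: no — 3 R 6 but not 6 R 3.
Transitive: yes — every two-step R-path is closed by a direct edge.
Euclidean: yes — any two successors of a common world are R-related.
Only symmetric fails.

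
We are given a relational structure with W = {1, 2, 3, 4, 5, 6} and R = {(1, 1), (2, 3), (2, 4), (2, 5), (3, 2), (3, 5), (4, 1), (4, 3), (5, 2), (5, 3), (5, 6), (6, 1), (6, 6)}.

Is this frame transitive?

Transitive: no — 2 R 4 and 4 R 1, but not 2 R 1.

No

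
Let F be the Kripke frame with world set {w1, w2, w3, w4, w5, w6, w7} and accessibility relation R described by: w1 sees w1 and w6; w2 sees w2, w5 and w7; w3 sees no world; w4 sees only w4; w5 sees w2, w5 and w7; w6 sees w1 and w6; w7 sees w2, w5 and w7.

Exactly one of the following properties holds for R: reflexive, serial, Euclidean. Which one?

Euclidean

Reflexive: no — w3 is not related to itself.
Serial: no — w3 has no R-successor.
Euclidean: yes — any two successors of a common world are R-related.
Only Euclidean holds.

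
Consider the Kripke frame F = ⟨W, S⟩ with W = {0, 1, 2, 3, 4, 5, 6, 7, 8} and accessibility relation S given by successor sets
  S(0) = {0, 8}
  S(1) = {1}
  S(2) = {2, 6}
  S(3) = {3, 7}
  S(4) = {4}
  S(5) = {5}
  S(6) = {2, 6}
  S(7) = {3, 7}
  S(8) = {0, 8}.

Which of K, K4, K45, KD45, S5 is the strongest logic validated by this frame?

Transitive (axiom 4): yes — every two-step S-path is closed by a direct edge.
Euclidean (axiom 5): yes — any two successors of a common world are S-related.
Serial (axiom D): yes — every world has a successor (e.g. 0 S 0).
Reflexive (axiom T): yes — every world is S-related to itself.
So F validates K, K4, K45, KD45, S5. The strongest is S5.

S5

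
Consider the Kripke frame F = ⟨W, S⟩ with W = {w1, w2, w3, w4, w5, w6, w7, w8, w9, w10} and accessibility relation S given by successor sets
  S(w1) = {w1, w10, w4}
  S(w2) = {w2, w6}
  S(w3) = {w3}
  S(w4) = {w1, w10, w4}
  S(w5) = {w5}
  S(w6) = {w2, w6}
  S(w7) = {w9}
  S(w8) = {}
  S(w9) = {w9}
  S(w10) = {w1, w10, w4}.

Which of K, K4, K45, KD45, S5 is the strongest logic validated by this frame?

Transitive (axiom 4): yes — every two-step S-path is closed by a direct edge.
Euclidean (axiom 5): yes — any two successors of a common world are S-related.
Serial (axiom D): no — w8 has no S-successor.
Reflexive (axiom T): no — w7 is not related to itself.
So F validates K, K4, K45; KD45 would additionally require S to be serial. The strongest is K45.

K45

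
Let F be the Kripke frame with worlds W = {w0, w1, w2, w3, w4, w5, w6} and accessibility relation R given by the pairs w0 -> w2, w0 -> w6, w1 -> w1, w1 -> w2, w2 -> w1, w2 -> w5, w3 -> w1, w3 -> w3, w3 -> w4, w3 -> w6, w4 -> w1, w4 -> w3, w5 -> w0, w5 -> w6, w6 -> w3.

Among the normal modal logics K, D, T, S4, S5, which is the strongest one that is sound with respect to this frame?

D

Serial (axiom D): yes — every world has a successor (e.g. w0 R w2).
Reflexive (axiom T): no — w0 is not related to itself.
Transitive (axiom 4): no — w0 R w2 and w2 R w1, but not w0 R w1.
Euclidean (axiom 5): no — w0 R w2 and w0 R w6, but not w2 R w6.
So F validates K, D; T would additionally require R to be reflexive. The strongest is D.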